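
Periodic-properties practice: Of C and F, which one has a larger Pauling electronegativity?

EN rises left→right (higher Z_eff, smaller atoms) and falls top→bottom (larger, more shielded atoms).
All lie in period 2, so electronegativity increases left to right.
So F has the larger Pauling electronegativity (F > C).

F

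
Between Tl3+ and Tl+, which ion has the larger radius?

Both ions have Z = 81 protons, but Tl3+ has lost more electrons, so its remaining electrons feel a larger effective nuclear charge per electron and are pulled in more tightly.
Higher positive charge → smaller ion, so Tl+ > Tl3+.

Tl+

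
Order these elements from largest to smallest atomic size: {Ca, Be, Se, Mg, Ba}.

Ba, Ca, Mg, Se, Be

Be is in period 2, group 2; Mg is in period 3, group 2; Ca is in period 4, group 2; Se is in period 4, group 16; Ba is in period 6, group 2.
Moving right in a period, electrons are added to the same shell under a stronger nuclear pull, so atoms get smaller; moving down, a new shell is opened and atoms get larger.
Here both period and group differ, so the two effects have to be weighed against each other.
Se > Be: the two effects oppose for this pair; the down-group effect wins (116 vs 102 pm).
Mg > Se: period and group pull opposite ways; the across-period shift dominates (139 vs 116 pm).
Ca > Mg: they share group 2; the group trend gives Ca the larger value.
Ba > Ca: they share group 2; the group trend gives Ba the larger value.
Approximate values (pm): Be 102, Mg 139, Ca 171, Se 116, Ba 196.
So from largest to smallest: Ba > Ca > Mg > Se > Be.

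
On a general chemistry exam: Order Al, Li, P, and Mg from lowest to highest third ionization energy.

Al, P, Mg, Li

The third ionization energy removes an electron from the +2 ion. For each element: Al²⁺ still has 1 valence electron; Li²⁺ is already 1 electron into the core; P²⁺ still has 3 valence electrons; Mg²⁺ is the bare [Ne] core.
Core electrons are held far more tightly than valence electrons, so Mg and Li top the IE_3 order.
Valence configurations: Al²⁺ [Ne]3s¹, P²⁺ [Ne]3s²3p¹.
Approximate IE_3 values (kJ/mol): Al 2745, Li 11815, P 2914, Mg 7733.
So the third ionization energies run Al < P < Mg < Li.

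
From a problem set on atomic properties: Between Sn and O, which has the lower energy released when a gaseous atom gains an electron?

O is in period 2, group 16; Sn is in period 5, group 14.
Electron affinity generally becomes more exothermic across a period toward the halogens and less exothermic down a group.
These span different periods and groups, so the two trends combine.
O > Sn: relative to Sn, both the across-period and down-group shifts push O's electron affinity up.
Tabulated electron affinity (kJ/mol): O 141, Sn 107.
So Sn has the lower energy released when a gaseous atom gains an electron (Sn < O).

Sn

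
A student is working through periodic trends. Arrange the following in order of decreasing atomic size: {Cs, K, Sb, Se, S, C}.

Atomic radius shrinks across a period as nuclear charge pulls the same shell inward, and grows down a group as new shells are added.
Neither a single period nor a single group — weigh both effects.
S > C: the two effects oppose for this pair; the down-group effect wins (103 vs 75 pm).
Se > S: Se sits below S in group 16, so the down-group effect alone puts Se larger.
Sb > Se: relative to Se, both the across-period and down-group shifts push Sb's atomic radius up.
K > Sb: period and group pull opposite ways; the across-period shift dominates (196 vs 140 pm).
Cs > K: they share group 1; the group trend gives Cs the larger value.
Tabulated atomic radius (pm): C 75, S 103, K 196, Se 116, Sb 140, Cs 232.
So from largest to smallest: Cs > K > Sb > Se > S > C.

Cs > K > Sb > Se > S > C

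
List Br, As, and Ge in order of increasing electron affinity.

Ge is in period 4, group 14; As is in period 4, group 15; Br is in period 4, group 17.
EA tends to increase across a period and decrease down a group, though the pattern is less regular than for IE or radius.
All lie in period 4; the across-period trend (electron affinity increases left to right) applies, with the exception below.
Note the exception: Ge has a higher electron affinity than As, contrary to the simple trend — adding an electron to As's half-filled 4p³ is unfavourable, so Ge (4p²) has the more exothermic EA.
Tabulated electron affinity (kJ/mol): Ge 119, As 78, Br 325.
So from lowest to highest: As < Ge < Br.

As < Ge < Br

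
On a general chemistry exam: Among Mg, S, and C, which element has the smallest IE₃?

S

After 2 electrons have been removed, what remains? Mg²⁺ is the bare [Ne] core; S²⁺ still has 4 valence electrons; C²⁺ still has 2 valence electrons.
Core electrons are held far more tightly than valence electrons, so Mg tops the IE_3 order.
Valence configurations: S²⁺ [Ne]3s²3p², C²⁺ [He]2s².
The numbers (kJ/mol): Mg 7733, S 3357, C 4620.
Putting it together, IE_3: S < C < Mg.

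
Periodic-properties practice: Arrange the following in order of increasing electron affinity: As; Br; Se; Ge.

EA tends to increase across a period and decrease down a group, though the pattern is less regular than for IE or radius.
All lie in period 4; the across-period trend (electron affinity increases left to right) applies, with the exception below.
Note the exception: Ge has a higher electron affinity than As, contrary to the simple trend — adding an electron to As's half-filled 4p³ is unfavourable, so Ge (4p²) has the more exothermic EA.
Approximate values (kJ/mol): Ge 119, As 78, Se 195, Br 325.
So from lowest to highest: As < Ge < Se < Br.

As < Ge < Se < Br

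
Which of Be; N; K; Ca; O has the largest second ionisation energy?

O

IE_2 is the cost of taking one more electron from the +1 cation: Be⁺ still has 1 valence electron; N⁺ still has 4 valence electrons; K⁺ is the bare [Ar] core; Ca⁺ still has 1 valence electron; O⁺ still has 5 valence electrons.
Usually core removal costs more than valence removal, but here the competition is close: a tightly held n=2 valence electron can cost more to remove than an n=3 core electron, so the actual values have to decide it.
Valence configurations: Be⁺ [He]2s¹, N⁺ [He]2s²2p², Ca⁺ [Ar]4s¹, O⁺ [He]2s²2p³.
The numbers (kJ/mol): Be 1757, N 2856, K 3052, Ca 1145, O 3388.
Putting it together, IE_2: Ca < Be < N < K < O.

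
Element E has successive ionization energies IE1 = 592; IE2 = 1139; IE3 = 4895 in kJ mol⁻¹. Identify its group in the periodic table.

Group 2

Look for the largest jump between consecutive ionization energies: IE3/IE2 ≈ 4.3, far larger than any earlier ratio.
That jump marks the point where a core electron is being removed. So the atom has 2 valence electrons.
A main-group element with 2 valence electrons is in group 2.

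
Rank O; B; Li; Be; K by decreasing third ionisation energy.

Be > Li > O > K > B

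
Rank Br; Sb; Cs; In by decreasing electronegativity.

Br, Sb, In, Cs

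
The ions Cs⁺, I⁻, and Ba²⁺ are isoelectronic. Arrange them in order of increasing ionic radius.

Ba²⁺, Cs⁺, I⁻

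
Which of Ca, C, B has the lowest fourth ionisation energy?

C

After 3 electrons have been removed, what remains? Ca³⁺ is already 1 electron into the core; C³⁺ still has 1 valence electron; B³⁺ is the bare [He] core.
Breaking into a closed-shell core is much more expensive than removing a leftover valence electron — Ca and B have the largest IE_4 here.
Tabulated IE_4 (kJ/mol): Ca 6491, C 6223, B 25026.
Hence IE_4: C < Ca < B.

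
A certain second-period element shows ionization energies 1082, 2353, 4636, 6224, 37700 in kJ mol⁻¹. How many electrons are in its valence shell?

Look for the largest jump between consecutive ionization energies: IE5/IE4 ≈ 6.1, far larger than any earlier ratio.
That jump marks the point where a core electron is being removed. So the atom has 4 valence electrons.

4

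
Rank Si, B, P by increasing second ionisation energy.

Si < P < B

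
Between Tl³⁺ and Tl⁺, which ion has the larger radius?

Tl⁺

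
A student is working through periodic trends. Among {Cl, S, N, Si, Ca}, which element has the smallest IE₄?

IE_4 is the cost of taking one more electron from the +3 cation: Cl³⁺ still has 4 valence electrons; S³⁺ still has 3 valence electrons; N³⁺ still has 2 valence electrons; Si³⁺ still has 1 valence electron; Ca³⁺ is already 1 electron into the core.
Usually core removal costs more than valence removal, but here the competition is close: a tightly held n=2 valence electron can cost more to remove than an n=3 core electron, so the actual values have to decide it.
Valence configurations: Cl³⁺ [Ne]3s²3p², S³⁺ [Ne]3s²3p¹, N³⁺ [He]2s², Si³⁺ [Ne]3s¹.
The numbers (kJ/mol): Cl 5159, S 4556, N 7475, Si 4356, Ca 6491.
So the fourth ionization energies run Si < S < Cl < Ca < N.

Si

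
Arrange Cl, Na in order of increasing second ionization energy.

The second ionization energy removes an electron from the +1 ion. For each element: Cl⁺ still has 6 valence electrons; Na⁺ is the bare [Ne] core.
Breaking into a closed-shell core is much more expensive than removing a leftover valence electron — Na has the largest IE_2 here.
Tabulated IE_2 (kJ/mol): Cl 2298, Na 4562.
So the second ionization energies run Cl < Na.

Cl < Na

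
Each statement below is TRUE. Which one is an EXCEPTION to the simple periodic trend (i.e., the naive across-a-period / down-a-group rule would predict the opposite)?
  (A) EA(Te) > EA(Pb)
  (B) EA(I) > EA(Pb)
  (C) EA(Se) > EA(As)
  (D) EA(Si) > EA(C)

(D)

The general trend: electron affinity increases across a period and decreases down a group.
(A) Te (period 5, group 16) vs Pb (period 6, group 14): the stated order agrees with the simple trend.
(B) I (period 5, group 17) vs Pb (period 6, group 14): the stated order agrees with the simple trend.
(C) Se (period 4, group 16) vs As (period 4, group 15): the stated order agrees with the simple trend.
(D) Si (period 3, group 14) vs C (period 2, group 14): the stated order contradicts the simple trend.
The exception is (D): Si's larger, more diffuse 3p orbitals accept an added electron slightly more readily than C's compact 2p.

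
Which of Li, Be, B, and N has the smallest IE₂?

Be

IE_2 is the cost of taking one more electron from the +1 cation: Li⁺ is the bare [He] core; Be⁺ still has 1 valence electron; B⁺ still has 2 valence electrons; N⁺ still has 4 valence electrons.
Breaking into a closed-shell core is much more expensive than removing a leftover valence electron — Li has the largest IE_2 here.
Valence configurations: Be⁺ [He]2s¹, B⁺ [He]2s², N⁺ [He]2s²2p².
Approximate IE_2 values (kJ/mol): Li 7298, Be 1757, B 2427, N 2856.
Overall IE_2 order: Be < B < N < Li.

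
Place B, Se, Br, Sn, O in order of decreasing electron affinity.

Br > Se > O > Sn > B

B is in period 2, group 13; O is in period 2, group 16; Se is in period 4, group 16; Br is in period 4, group 17; Sn is in period 5, group 14.
Atoms with high Z_eff and room in the valence shell (especially the halogens) have the most exothermic electron affinities.
Neither a single period nor a single group — weigh both effects.
Sn > B: period and group pull opposite ways; the across-period shift dominates (107 vs 27 kJ/mol).
O > Sn: relative to Sn, both the across-period and down-group shifts push O's electron affinity up.
Se > O: this pair runs against the simple trend — see the exception note.
Br > Se: both are in period 4; the period trend gives Br the larger value.
Note the exception: Se has a higher electron affinity than O, contrary to the simple trend — O's compact 2p subshell gives strong electron–electron repulsion on the added electron.
For reference (kJ/mol): B 27, O 141, Se 195, Br 325, Sn 107.
So from highest to lowest: Br > Se > O > Sn > B.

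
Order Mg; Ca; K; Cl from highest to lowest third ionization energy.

Mg, Ca, K, Cl

After 2 electrons have been removed, what remains? Mg²⁺ is the bare [Ne] core; Ca²⁺ is the bare [Ar] core; K²⁺ is already 1 electron into the core; Cl²⁺ still has 5 valence electrons.
Pulling an electron out of a noble-gas core costs far more than removing a remaining valence electron, so K, Ca and Mg sit at the high end of IE_3.
Approximate IE_3 values (kJ/mol): Mg 7733, Ca 4912, K 4420, Cl 3822.
Overall IE_3 order: Cl < K < Ca < Mg.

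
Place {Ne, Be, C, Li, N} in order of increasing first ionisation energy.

Li, Be, C, N, Ne

Li is in period 2, group 1; Be is in period 2, group 2; C is in period 2, group 14; N is in period 2, group 15; Ne is in period 2, group 18.
Removing the outermost electron gets harder across a period and easier down a group.
All lie in period 2, so first ionization energy increases left to right.
So from lowest to highest: Li < Be < C < N < Ne.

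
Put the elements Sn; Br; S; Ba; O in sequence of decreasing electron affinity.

Br > S > O > Sn > Ba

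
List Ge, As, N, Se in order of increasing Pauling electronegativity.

Atoms toward the upper right of the periodic table pull bonding electrons most strongly.
Neither a single period nor a single group — weigh both effects.
As > Ge: As lies to the right of Ge in period 4, so the across-period effect alone puts As higher.
Se > As: both are in period 4; the period trend gives Se the larger value.
N > Se: period and group pull opposite ways; the down-group shift dominates (3.04 vs 2.55).
Approximate values (Pauling): N 3.04, Ge 2.01, As 2.18, Se 2.55.
So from lowest to highest: Ge < As < Se < N.

Ge < As < Se < N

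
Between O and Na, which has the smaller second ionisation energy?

After 1 electron has been removed, what remains? O⁺ still has 5 valence electrons; Na⁺ is the bare [Ne] core.
Breaking into a closed-shell core is much more expensive than removing a leftover valence electron — Na has the largest IE_2 here.
Tabulated IE_2 (kJ/mol): O 3388, Na 4562.
Putting it together, IE_2: O < Na.

O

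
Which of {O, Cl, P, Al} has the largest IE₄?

Al

The fourth ionization energy removes an electron from the +3 ion. For each element: O³⁺ still has 3 valence electrons; Cl³⁺ still has 4 valence electrons; P³⁺ still has 2 valence electrons; Al³⁺ is the bare [Ne] core.
Core electrons are held far more tightly than valence electrons, so Al tops the IE_4 order.
Valence configurations: O³⁺ [He]2s²2p¹, Cl³⁺ [Ne]3s²3p², P³⁺ [Ne]3s².
Tabulated IE_4 (kJ/mol): O 7469, Cl 5159, P 4964, Al 11577.
Putting it together, IE_4: P < Cl < O < Al.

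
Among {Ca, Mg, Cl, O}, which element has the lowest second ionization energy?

After 1 electron has been removed, what remains? Ca⁺ still has 1 valence electron; Mg⁺ still has 1 valence electron; Cl⁺ still has 6 valence electrons; O⁺ still has 5 valence electrons.
All are still removing valence electrons, so compare the +1 ions as you would atoms: IE_2 generally rises across a period (higher Z_eff) and falls down a group (larger shell), subject to the usual subshell exceptions.
Valence configurations: Ca⁺ [Ar]4s¹, Mg⁺ [Ne]3s¹, Cl⁺ [Ne]3s²3p⁴, O⁺ [He]2s²2p³.
The numbers (kJ/mol): Ca 1145, Mg 1451, Cl 2298, O 3388.
Hence IE_2: Ca < Mg < Cl < O.

Ca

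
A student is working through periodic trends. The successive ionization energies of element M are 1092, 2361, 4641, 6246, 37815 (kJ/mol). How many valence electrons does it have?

4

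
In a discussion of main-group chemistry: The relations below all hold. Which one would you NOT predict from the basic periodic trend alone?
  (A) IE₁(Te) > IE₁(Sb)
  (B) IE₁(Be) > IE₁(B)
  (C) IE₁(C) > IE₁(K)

(B)

The general trend: IE₁ increases across a period and decreases down a group.
(A) Te (period 5, group 16) vs Sb (period 5, group 15): the stated order agrees with the simple trend.
(B) Be (period 2, group 2) vs B (period 2, group 13): the stated order contradicts the simple trend.
(C) C (period 2, group 14) vs K (period 4, group 1): the stated order agrees with the simple trend.
The exception is (B): removing B's lone 2p electron is easier than breaking Be's filled 2s².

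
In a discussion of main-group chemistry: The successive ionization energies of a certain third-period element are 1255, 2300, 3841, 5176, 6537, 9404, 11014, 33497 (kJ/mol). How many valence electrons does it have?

7

Look for the largest jump between consecutive ionization energies: IE8/IE7 ≈ 3.0, far larger than any earlier ratio.
That jump marks the point where a core electron is being removed. So the atom has 7 valence electrons.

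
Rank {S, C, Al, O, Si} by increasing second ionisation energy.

Consider each +1 ion: S⁺ still has 5 valence electrons; C⁺ still has 3 valence electrons; Al⁺ still has 2 valence electrons; O⁺ still has 5 valence electrons; Si⁺ still has 3 valence electrons.
All are still removing valence electrons, so compare the +1 ions as you would atoms: IE_2 generally rises across a period (higher Z_eff) and falls down a group (larger shell), subject to the usual subshell exceptions.
Valence configurations: S⁺ [Ne]3s²3p³, C⁺ [He]2s²2p¹, Al⁺ [Ne]3s², O⁺ [He]2s²2p³, Si⁺ [Ne]3s²3p¹.
Si⁺ loses a lone 3p electron whereas Al⁺ must break into a filled 3s² pair, so IE_2(Al) > IE_2(Si) even though Si has the higher nuclear charge.
The numbers (kJ/mol): S 2252, C 2353, Al 1817, O 3388, Si 1577.
Overall IE_2 order: Si < Al < S < C < O.

Si < Al < S < C < O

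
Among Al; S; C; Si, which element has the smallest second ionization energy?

After 1 electron has been removed, what remains? Al⁺ still has 2 valence electrons; S⁺ still has 5 valence electrons; C⁺ still has 3 valence electrons; Si⁺ still has 3 valence electrons.
All are still removing valence electrons, so compare the +1 ions as you would atoms: IE_2 generally rises across a period (higher Z_eff) and falls down a group (larger shell), subject to the usual subshell exceptions.
Valence configurations: Al⁺ [Ne]3s², S⁺ [Ne]3s²3p³, C⁺ [He]2s²2p¹, Si⁺ [Ne]3s²3p¹.
Si⁺ loses a lone 3p electron whereas Al⁺ must break into a filled 3s² pair, so IE_2(Al) > IE_2(Si) even though Si has the higher nuclear charge.
Tabulated IE_2 (kJ/mol): Al 1817, S 2252, C 2353, Si 1577.
So the second ionization energies run Si < Al < S < C.

Si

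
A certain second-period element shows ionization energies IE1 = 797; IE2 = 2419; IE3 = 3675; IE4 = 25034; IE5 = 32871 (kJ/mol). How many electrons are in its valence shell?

Look for the largest jump between consecutive ionization energies: IE4/IE3 ≈ 6.8, far larger than any earlier ratio.
That jump marks the point where a core electron is being removed. So the atom has 3 valence electrons.

3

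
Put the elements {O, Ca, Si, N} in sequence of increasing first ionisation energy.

IE₁ increases left→right with effective nuclear charge and decreases top→bottom as the valence shell moves farther out.
These span different periods and groups, so the two trends combine.
Si > Ca: both effects reinforce here, so Si is clearly the higher of the two.
O > Si: both effects reinforce here, so O is clearly the higher of the two.
N > O: this pair runs against the simple trend — see the exception note.
Note the exception: N has a higher first ionization energy than O, contrary to the simple trend — pairing an electron in O's 2p⁴ costs repulsion energy, so O ionizes more easily than half-filled N (2p³).
For reference (kJ/mol): N 1402, O 1314, Si 786, Ca 590.
So from lowest to highest: Ca < Si < O < N.

Ca < Si < O < N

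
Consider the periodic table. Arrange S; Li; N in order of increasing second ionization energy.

IE_2 is the cost of taking one more electron from the +1 cation: S⁺ still has 5 valence electrons; Li⁺ is the bare [He] core; N⁺ still has 4 valence electrons.
Pulling an electron out of a noble-gas core costs far more than removing a remaining valence electron, so Li sits at the high end of IE_2.
Valence configurations: S⁺ [Ne]3s²3p³, N⁺ [He]2s²2p².
The numbers (kJ/mol): S 2252, Li 7298, N 2856.
So the second ionization energies run S < N < Li.

S < N < Li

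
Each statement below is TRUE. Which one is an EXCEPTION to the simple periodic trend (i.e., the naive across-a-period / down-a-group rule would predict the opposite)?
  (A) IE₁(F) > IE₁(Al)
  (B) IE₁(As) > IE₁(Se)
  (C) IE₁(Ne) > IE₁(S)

(B)

The general trend: first ionization energy increases across a period and decreases down a group.
(A) F (period 2, group 17) vs Al (period 3, group 13): the stated order agrees with the simple trend.
(B) As (period 4, group 15) vs Se (period 4, group 16): the stated order contradicts the simple trend.
(C) Ne (period 2, group 18) vs S (period 3, group 16): the stated order agrees with the simple trend.
The exception is (B): Se (4p⁴) ionizes more easily than half-filled As (4p³).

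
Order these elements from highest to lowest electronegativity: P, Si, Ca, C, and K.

C is in period 2, group 14; Si is in period 3, group 14; P is in period 3, group 15; K is in period 4, group 1; Ca is in period 4, group 2.
EN rises left→right (higher Z_eff, smaller atoms) and falls top→bottom (larger, more shielded atoms).
Here both period and group differ, so the two effects have to be weighed against each other.
Ca > K: Ca lies to the right of K in period 4, so the across-period effect alone puts Ca higher.
Si > Ca: relative to Ca, both the across-period and down-group shifts push Si's electronegativity up.
P > Si: P lies to the right of Si in period 3, so the across-period effect alone puts P higher.
C > P: period and group pull opposite ways; the down-group shift dominates (2.55 vs 2.19).
For reference (Pauling): C 2.55, Si 1.90, P 2.19, K 0.82, Ca 1.00.
So from highest to lowest: C > P > Si > Ca > K.

C > P > Si > Ca > K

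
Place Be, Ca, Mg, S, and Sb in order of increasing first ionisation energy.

Ca < Mg < Sb < Be < S

Be is in period 2, group 2; Mg is in period 3, group 2; S is in period 3, group 16; Ca is in period 4, group 2; Sb is in period 5, group 15.
IE₁ increases left→right with effective nuclear charge and decreases top→bottom as the valence shell moves farther out.
These span different periods and groups, so the two trends combine.
Mg > Ca: Mg sits above Ca in group 2, so the down-group effect alone puts Mg higher.
Sb > Mg: period and group pull opposite ways; the across-period shift dominates (831 vs 738 kJ/mol).
Be > Sb: the two effects oppose for this pair; the down-group effect wins (900 vs 831 kJ/mol).
S > Be: the two effects oppose for this pair; the across-period effect wins (1000 vs 900 kJ/mol).
For reference (kJ/mol): Be 900, Mg 738, S 1000, Ca 590, Sb 831.
So from lowest to highest: Ca < Mg < Sb < Be < S.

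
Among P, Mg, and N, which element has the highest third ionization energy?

Mg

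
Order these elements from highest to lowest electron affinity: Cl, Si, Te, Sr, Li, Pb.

Cl > Te > Si > Li > Pb > Sr

Electron affinity generally becomes more exothermic across a period toward the halogens and less exothermic down a group.
These span different periods and groups, so the two trends combine.
Pb > Sr: period and group pull opposite ways; the across-period shift dominates (35 vs 5 kJ/mol).
Li > Pb: period and group pull opposite ways; the down-group shift dominates (60 vs 35 kJ/mol).
Si > Li: the two effects oppose for this pair; the across-period effect wins (134 vs 60 kJ/mol).
Te > Si: the two effects oppose for this pair; the across-period effect wins (190 vs 134 kJ/mol).
Cl > Te: relative to Te, both the across-period and down-group shifts push Cl's electron affinity up.
Tabulated electron affinity (kJ/mol): Li 60, Si 134, Cl 349, Sr 5, Te 190, Pb 35.
So from highest to lowest: Cl > Te > Si > Li > Pb > Sr.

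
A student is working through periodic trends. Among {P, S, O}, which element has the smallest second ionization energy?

IE_2 is the cost of taking one more electron from the +1 cation: P⁺ still has 4 valence electrons; S⁺ still has 5 valence electrons; O⁺ still has 5 valence electrons.
All are still removing valence electrons, so compare the +1 ions as you would atoms: IE_2 generally rises across a period (higher Z_eff) and falls down a group (larger shell), subject to the usual subshell exceptions.
Valence configurations: P⁺ [Ne]3s²3p², S⁺ [Ne]3s²3p³, O⁺ [He]2s²2p³.
Approximate IE_2 values (kJ/mol): P 1907, S 2252, O 3388.
Putting it together, IE_2: P < S < O.

P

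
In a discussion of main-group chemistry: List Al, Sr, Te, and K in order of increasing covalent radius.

Al < Te < Sr < K

Across a period the added protons contract the valence shell; down a group each new principal shell makes the atom larger.
Here both period and group differ, so the two effects have to be weighed against each other.
Te > Al: the two effects oppose for this pair; the down-group effect wins (136 vs 126 pm).
Sr > Te: Sr lies to the left of Te in period 5, so the across-period effect alone puts Sr larger.
K > Sr: the two effects oppose for this pair; the across-period effect wins (196 vs 185 pm).
For reference (pm): Al 126, K 196, Sr 185, Te 136.
So from smallest to largest: Al < Te < Sr < K.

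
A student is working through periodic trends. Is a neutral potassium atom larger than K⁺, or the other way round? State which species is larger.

K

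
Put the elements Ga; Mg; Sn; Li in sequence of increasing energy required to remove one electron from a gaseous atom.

Li, Ga, Sn, Mg

Li is in period 2, group 1; Mg is in period 3, group 2; Ga is in period 4, group 13; Sn is in period 5, group 14.
IE₁ increases left→right with effective nuclear charge and decreases top→bottom as the valence shell moves farther out.
A diagonal step moves right (one effect) and down (the opposite effect) at once.
Ga > Li: period and group pull opposite ways; the across-period shift dominates (579 vs 520 kJ/mol).
Sn > Ga: period and group pull opposite ways; the across-period shift dominates (709 vs 579 kJ/mol).
Mg > Sn: period and group pull opposite ways; the down-group shift dominates (738 vs 709 kJ/mol).
Tabulated first ionization energy (kJ/mol): Li 520, Mg 738, Ga 579, Sn 709.
So from lowest to highest: Li < Ga < Sn < Mg.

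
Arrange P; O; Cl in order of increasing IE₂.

P < Cl < O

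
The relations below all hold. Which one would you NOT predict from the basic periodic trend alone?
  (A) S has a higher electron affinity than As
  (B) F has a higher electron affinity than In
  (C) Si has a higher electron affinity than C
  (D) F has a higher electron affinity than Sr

The general trend: electron affinity increases across a period and decreases down a group.
(A) S (period 3, group 16) vs As (period 4, group 15): the stated order agrees with the simple trend.
(B) F (period 2, group 17) vs In (period 5, group 13): the stated order agrees with the simple trend.
(C) Si (period 3, group 14) vs C (period 2, group 14): the stated order contradicts the simple trend.
(D) F (period 2, group 17) vs Sr (period 5, group 2): the stated order agrees with the simple trend.
The exception is (C): Si's larger, more diffuse 3p orbitals accept an added electron slightly more readily than C's compact 2p.

(C)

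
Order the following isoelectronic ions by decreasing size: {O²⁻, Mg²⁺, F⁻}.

All of these have 10 electrons, so size is governed by nuclear charge alone: the more protons, the stronger the pull on the same electron cloud, and the smaller the ion.
Nuclear charges: Mg²⁺ (Z=12), F⁻ (Z=9), O²⁻ (Z=8).
Largest to smallest: O²⁻ > F⁻ > Mg²⁺.

O²⁻, F⁻, Mg²⁺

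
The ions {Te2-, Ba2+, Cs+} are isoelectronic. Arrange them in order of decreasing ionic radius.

Te2- > Cs+ > Ba2+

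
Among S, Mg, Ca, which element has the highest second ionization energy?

S

Consider each +1 ion: S⁺ still has 5 valence electrons; Mg⁺ still has 1 valence electron; Ca⁺ still has 1 valence electron.
All are still removing valence electrons, so compare the +1 ions as you would atoms: IE_2 generally rises across a period (higher Z_eff) and falls down a group (larger shell), subject to the usual subshell exceptions.
Valence configurations: S⁺ [Ne]3s²3p³, Mg⁺ [Ne]3s¹, Ca⁺ [Ar]4s¹.
Approximate IE_2 values (kJ/mol): S 2252, Mg 1451, Ca 1145.
Overall IE_2 order: Ca < Mg < S.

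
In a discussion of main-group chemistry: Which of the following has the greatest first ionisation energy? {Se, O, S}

O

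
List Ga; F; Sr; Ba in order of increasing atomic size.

F < Ga < Sr < Ba

F is in period 2, group 17; Ga is in period 4, group 13; Sr is in period 5, group 2; Ba is in period 6, group 2.
Atomic radius shrinks across a period as nuclear charge pulls the same shell inward, and grows down a group as new shells are added.
These span different periods and groups, so the two trends combine.
Ga > F: relative to F, both the across-period and down-group shifts push Ga's atomic radius up.
Sr > Ga: relative to Ga, both the across-period and down-group shifts push Sr's atomic radius up.
Ba > Sr: Ba sits below Sr in group 2, so the down-group effect alone puts Ba larger.
Tabulated atomic radius (pm): F 64, Ga 124, Sr 185, Ba 196.
So from smallest to largest: F < Ga < Sr < Ba.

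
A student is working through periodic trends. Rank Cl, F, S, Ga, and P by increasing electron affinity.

Ga, P, S, F, Cl

F is in period 2, group 17; P is in period 3, group 15; S is in period 3, group 16; Cl is in period 3, group 17; Ga is in period 4, group 13.
Atoms with high Z_eff and room in the valence shell (especially the halogens) have the most exothermic electron affinities.
These span different periods and groups, so the two trends combine.
P > Ga: both effects reinforce here, so P is clearly the higher of the two.
S > P: both are in period 3; the period trend gives S the larger value.
F > S: relative to S, both the across-period and down-group shifts push F's electron affinity up.
Cl > F: this pair runs against the simple trend — see the exception note.
Note the exception: Cl has a higher electron affinity than F, contrary to the simple trend — F's small 2p subshell makes the incoming electron feel strong e⁻–e⁻ repulsion, so Cl actually releases more energy on gaining an electron.
Approximate values (kJ/mol): F 328, P 72, S 200, Cl 349, Ga 29.
So from lowest to highest: Ga < P < S < F < Cl.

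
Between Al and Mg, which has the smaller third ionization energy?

Al

IE_3 is the cost of taking one more electron from the +2 cation: Al²⁺ still has 1 valence electron; Mg²⁺ is the bare [Ne] core.
Breaking into a closed-shell core is much more expensive than removing a leftover valence electron — Mg has the largest IE_3 here.
Tabulated IE_3 (kJ/mol): Al 2745, Mg 7733.
So the third ionization energies run Al < Mg.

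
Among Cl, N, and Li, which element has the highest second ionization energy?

Li

After 1 electron has been removed, what remains? Cl⁺ still has 6 valence electrons; N⁺ still has 4 valence electrons; Li⁺ is the bare [He] core.
Pulling an electron out of a noble-gas core costs far more than removing a remaining valence electron, so Li sits at the high end of IE_2.
Valence configurations: Cl⁺ [Ne]3s²3p⁴, N⁺ [He]2s²2p².
Approximate IE_2 values (kJ/mol): Cl 2298, N 2856, Li 7298.
Putting it together, IE_2: Cl < N < Li.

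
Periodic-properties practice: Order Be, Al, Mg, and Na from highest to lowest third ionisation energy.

The third ionization energy removes an electron from the +2 ion. For each element: Be²⁺ is the bare [He] core; Al²⁺ still has 1 valence electron; Mg²⁺ is the bare [Ne] core; Na²⁺ is already 1 electron into the core.
Breaking into a closed-shell core is much more expensive than removing a leftover valence electron — Na, Mg and Be have the largest IE_3 here.
Approximate IE_3 values (kJ/mol): Be 14849, Al 2745, Mg 7733, Na 6910.
Putting it together, IE_3: Al < Na < Mg < Be.

Be > Mg > Na > Al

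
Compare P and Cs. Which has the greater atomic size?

Cs

Across a period the added protons contract the valence shell; down a group each new principal shell makes the atom larger.
Here both period and group differ, so the two effects have to be weighed against each other.
Cs > P: both effects reinforce here, so Cs is clearly the larger of the two.
Approximate values (pm): P 111, Cs 232.
So Cs has the greater atomic size (Cs > P).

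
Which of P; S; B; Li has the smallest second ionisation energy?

The second ionization energy removes an electron from the +1 ion. For each element: P⁺ still has 4 valence electrons; S⁺ still has 5 valence electrons; B⁺ still has 2 valence electrons; Li⁺ is the bare [He] core.
Core electrons are held far more tightly than valence electrons, so Li tops the IE_2 order.
Valence configurations: P⁺ [Ne]3s²3p², S⁺ [Ne]3s²3p³, B⁺ [He]2s².
Tabulated IE_2 (kJ/mol): P 1907, S 2252, B 2427, Li 7298.
Putting it together, IE_2: P < S < B < Li.

P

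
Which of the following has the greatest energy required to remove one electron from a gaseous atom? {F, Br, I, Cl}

F

F is in period 2, group 17; Cl is in period 3, group 17; Br is in period 4, group 17; I is in period 5, group 17.
IE₁ increases left→right with effective nuclear charge and decreases top→bottom as the valence shell moves farther out.
All are in group 17, so first ionization energy increases up the group.
The greatest energy required to remove one electron from a gaseous atom among these belongs to F.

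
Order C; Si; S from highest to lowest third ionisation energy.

The third ionization energy removes an electron from the +2 ion. For each element: C²⁺ still has 2 valence electrons; Si²⁺ still has 2 valence electrons; S²⁺ still has 4 valence electrons.
All are still removing valence electrons, so compare the +2 ions as you would atoms: IE_3 generally rises across a period (higher Z_eff) and falls down a group (larger shell), subject to the usual subshell exceptions.
Valence configurations: C²⁺ [He]2s², Si²⁺ [Ne]3s², S²⁺ [Ne]3s²3p².
The numbers (kJ/mol): C 4620, Si 3232, S 3357.
Overall IE_3 order: Si < S < C.

C > S > Si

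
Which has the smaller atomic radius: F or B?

F

B is in period 2, group 13; F is in period 2, group 17.
Atomic radius shrinks across a period as nuclear charge pulls the same shell inward, and grows down a group as new shells are added.
All lie in period 2, so atomic radius increases right to left.
So F has the smaller atomic radius (F < B).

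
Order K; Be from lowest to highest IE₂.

Be, K

The second ionization energy removes an electron from the +1 ion. For each element: K⁺ is the bare [Ar] core; Be⁺ still has 1 valence electron.
Core electrons are held far more tightly than valence electrons, so K tops the IE_2 order.
Tabulated IE_2 (kJ/mol): K 3052, Be 1757.
So the second ionization energies run Be < K.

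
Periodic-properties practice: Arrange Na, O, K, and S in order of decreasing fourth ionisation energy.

Na, O, K, S

The fourth ionization energy removes an electron from the +3 ion. For each element: Na³⁺ is already 2 electrons into the core; O³⁺ still has 3 valence electrons; K³⁺ is already 2 electrons into the core; S³⁺ still has 3 valence electrons.
Usually core removal costs more than valence removal, but here the competition is close: a tightly held n=2 valence electron can cost more to remove than an n=3 core electron, so the actual values have to decide it.
Valence configurations: O³⁺ [He]2s²2p¹, S³⁺ [Ne]3s²3p¹.
The numbers (kJ/mol): Na 9543, O 7469, K 5877, S 4556.
Putting it together, IE_4: S < K < O < Na.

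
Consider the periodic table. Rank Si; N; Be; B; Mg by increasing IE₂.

Mg, Si, Be, B, N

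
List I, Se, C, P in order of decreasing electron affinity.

C is in period 2, group 14; P is in period 3, group 15; Se is in period 4, group 16; I is in period 5, group 17.
Adding an electron releases more energy for atoms nearer the top right (short of the noble gases).
These sit on a diagonal, where the across-period and down-group effects partly cancel.
C > P: the two effects oppose for this pair; the down-group effect wins (122 vs 72 kJ/mol).
Se > C: the two effects oppose for this pair; the across-period effect wins (195 vs 122 kJ/mol).
I > Se: the two effects oppose for this pair; the across-period effect wins (295 vs 195 kJ/mol).
For reference (kJ/mol): C 122, P 72, Se 195, I 295.
So from highest to lowest: I > Se > C > P.

I > Se > C > P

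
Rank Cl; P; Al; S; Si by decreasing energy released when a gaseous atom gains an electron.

Cl, S, Si, P, Al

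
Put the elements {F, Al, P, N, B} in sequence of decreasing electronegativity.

F, N, P, B, Al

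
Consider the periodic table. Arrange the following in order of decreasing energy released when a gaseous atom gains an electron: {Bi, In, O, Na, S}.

S > O > Bi > Na > In

Electron affinity generally becomes more exothermic across a period toward the halogens and less exothermic down a group.
These span different periods and groups, so the two trends combine.
Na > In: the two effects oppose for this pair; the down-group effect wins (53 vs 29 kJ/mol).
Bi > Na: the two effects oppose for this pair; the across-period effect wins (91 vs 53 kJ/mol).
O > Bi: both effects reinforce here, so O is clearly the higher of the two.
S > O: this pair runs against the simple trend — see the exception note.
Note the exception: S has a higher electron affinity than O, contrary to the simple trend — the compact 2p subshell of O repels the added electron more than S's larger 3p does.
For reference (kJ/mol): O 141, Na 53, S 200, In 29, Bi 91.
So from highest to lowest: S > O > Bi > Na > In.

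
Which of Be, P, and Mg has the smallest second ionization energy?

Mg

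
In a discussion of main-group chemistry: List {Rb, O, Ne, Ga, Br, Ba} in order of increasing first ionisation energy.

Rb < Ba < Ga < Br < O < Ne

O is in period 2, group 16; Ne is in period 2, group 18; Ga is in period 4, group 13; Br is in period 4, group 17; Rb is in period 5, group 1; Ba is in period 6, group 2.
Removing the outermost electron gets harder across a period and easier down a group.
Neither a single period nor a single group — weigh both effects.
Ba > Rb: period and group pull opposite ways; the across-period shift dominates (503 vs 403 kJ/mol).
Ga > Ba: relative to Ba, both the across-period and down-group shifts push Ga's first ionization energy up.
Br > Ga: Br lies to the right of Ga in period 4, so the across-period effect alone puts Br higher.
O > Br: period and group pull opposite ways; the down-group shift dominates (1314 vs 1140 kJ/mol).
Ne > O: both are in period 2; the period trend gives Ne the larger value.
Approximate values (kJ/mol): O 1314, Ne 2081, Ga 579, Br 1140, Rb 403, Ba 503.
So from lowest to highest: Rb < Ba < Ga < Br < O < Ne.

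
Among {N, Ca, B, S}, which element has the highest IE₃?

Ca

IE_3 is the cost of taking one more electron from the +2 cation: N²⁺ still has 3 valence electrons; Ca²⁺ is the bare [Ar] core; B²⁺ still has 1 valence electron; S²⁺ still has 4 valence electrons.
Pulling an electron out of a noble-gas core costs far more than removing a remaining valence electron, so Ca sits at the high end of IE_3.
Valence configurations: N²⁺ [He]2s²2p¹, B²⁺ [He]2s¹, S²⁺ [Ne]3s²3p².
Tabulated IE_3 (kJ/mol): N 4578, Ca 4912, B 3660, S 3357.
Putting it together, IE_3: S < B < N < Ca.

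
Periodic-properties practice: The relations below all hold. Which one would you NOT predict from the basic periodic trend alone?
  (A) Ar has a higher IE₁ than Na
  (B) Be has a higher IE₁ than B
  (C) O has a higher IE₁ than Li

(B)

The general trend: IE₁ increases across a period and decreases down a group.
(A) Ar (period 3, group 18) vs Na (period 3, group 1): the stated order agrees with the simple trend.
(B) Be (period 2, group 2) vs B (period 2, group 13): the stated order contradicts the simple trend.
(C) O (period 2, group 16) vs Li (period 2, group 1): the stated order agrees with the simple trend.
The exception is (B): removing B's lone 2p electron is easier than breaking Be's filled 2s².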